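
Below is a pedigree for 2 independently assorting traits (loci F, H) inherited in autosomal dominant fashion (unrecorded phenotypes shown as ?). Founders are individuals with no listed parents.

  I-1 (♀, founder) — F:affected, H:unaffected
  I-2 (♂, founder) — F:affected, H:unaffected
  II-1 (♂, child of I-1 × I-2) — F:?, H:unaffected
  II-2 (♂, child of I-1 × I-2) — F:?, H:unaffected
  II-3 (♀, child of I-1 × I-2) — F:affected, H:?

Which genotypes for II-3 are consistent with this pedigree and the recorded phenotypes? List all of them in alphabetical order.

F/I-1 aff ·: Ff|FF
F/I-2 aff ·: Ff|FF
F/II-1 ? I-1×I-2: ff|Ff|FF
F/II-2 ? I-1×I-2: ff|Ff|FF
F/II-3 aff I-1×I-2: Ff|FF
⇒ F over [I-1,I-2,II-1,II-2,II-3]: 35 consistent
H/I-1 un ·: hh
H/I-2 un ·: hh
H/II-1 un I-1×I-2: hh
H/II-2 un I-1×I-2: hh
H/II-3 ? I-1×I-2: hh
⇒ H over [I-1,I-2,II-1,II-2,II-3]: 1 consistent

II-3 ∈ {FF hh, Ff hh}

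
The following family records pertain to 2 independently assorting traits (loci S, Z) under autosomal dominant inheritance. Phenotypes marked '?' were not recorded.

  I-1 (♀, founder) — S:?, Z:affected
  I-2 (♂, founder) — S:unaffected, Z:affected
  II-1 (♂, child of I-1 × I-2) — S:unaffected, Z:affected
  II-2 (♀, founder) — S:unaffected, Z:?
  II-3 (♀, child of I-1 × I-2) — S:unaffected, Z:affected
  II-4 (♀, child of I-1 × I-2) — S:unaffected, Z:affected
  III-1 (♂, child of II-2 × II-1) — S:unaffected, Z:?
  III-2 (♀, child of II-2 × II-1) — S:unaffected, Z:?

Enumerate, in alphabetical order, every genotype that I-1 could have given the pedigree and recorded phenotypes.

I-1 ∈ {Ss ZZ, Ss Zz, ss ZZ, ss Zz}

S/I-1 ? ·: ss|Ss
S/I-2 un ·: ss
S/II-1 un I-1×I-2: ss
S/II-2 un ·: ss
S/II-3 un I-1×I-2: ss
S/II-4 un I-1×I-2: ss
S/III-1 un II-2×II-1: ss
S/III-2 un II-2×II-1: ss
⇒ S over [I-1,I-2,II-1,II-2,II-3,II-4,III-1,III-2]: 2 consistent
Z/I-1 aff ·: Zz|ZZ
Z/I-2 aff ·: Zz|ZZ
Z/II-1 aff I-1×I-2: Zz|ZZ
Z/II-2 ? ·: zz|Zz|ZZ
Z/II-3 aff I-1×I-2: Zz|ZZ
Z/II-4 aff I-1×I-2: Zz|ZZ
Z/III-1 ? II-2×II-1: zz|Zz|ZZ
Z/III-2 ? II-2×II-1: zz|Zz|ZZ
⇒ Z over [I-1,I-2,II-1,II-2,II-3,II-4,III-1,III-2]: 282 consistent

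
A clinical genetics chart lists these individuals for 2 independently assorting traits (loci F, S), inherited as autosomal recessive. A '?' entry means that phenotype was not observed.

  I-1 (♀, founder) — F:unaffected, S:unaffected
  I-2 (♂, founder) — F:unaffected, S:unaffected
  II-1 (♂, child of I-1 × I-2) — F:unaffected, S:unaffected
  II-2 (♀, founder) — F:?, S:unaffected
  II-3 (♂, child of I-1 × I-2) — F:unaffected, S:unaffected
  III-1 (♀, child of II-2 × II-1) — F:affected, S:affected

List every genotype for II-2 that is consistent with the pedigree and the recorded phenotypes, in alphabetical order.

II-2 ∈ {Ff Ss, ff Ss}

F/I-1 un ·: FF|Ff
F/I-2 un ·: FF|Ff
F/II-1 un I-1×I-2: Ff
F/II-2 ? ·: Ff|ff
F/II-3 un I-1×I-2: FF|Ff
F/III-1 aff II-2×II-1: ff
⇒ F over [I-1,I-2,II-1,II-2,II-3,III-1]: 12 consistent
S/I-1 un ·: SS|Ss
S/I-2 un ·: SS|Ss
S/II-1 un I-1×I-2: Ss
S/II-2 un ·: Ss
S/II-3 un I-1×I-2: SS|Ss
S/III-1 aff II-2×II-1: ss
⇒ S over [I-1,I-2,II-1,II-2,II-3,III-1]: 6 consistent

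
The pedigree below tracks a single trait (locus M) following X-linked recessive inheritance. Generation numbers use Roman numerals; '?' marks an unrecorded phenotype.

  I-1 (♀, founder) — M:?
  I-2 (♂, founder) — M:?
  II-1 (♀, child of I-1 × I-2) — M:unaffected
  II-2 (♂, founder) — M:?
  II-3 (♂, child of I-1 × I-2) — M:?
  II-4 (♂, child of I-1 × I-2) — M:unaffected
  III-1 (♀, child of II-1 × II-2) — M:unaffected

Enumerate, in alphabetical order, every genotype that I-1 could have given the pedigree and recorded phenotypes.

M/I-1 ? ·: X^MX^M|X^MX^m
M/I-2 ? ·: X^MY|X^mY
M/II-1 un I-1×I-2: X^MX^M|X^MX^m
M/II-2 ? ·: X^MY|X^mY
M/II-3 ? I-1×I-2: X^MY|X^mY
M/II-4 un I-1×I-2: X^MY
M/III-1 un II-1×II-2: X^MX^M|X^MX^m
⇒ M over [I-1,I-2,II-1,II-2,II-3,II-4,III-1]: 21 consistent

I-1 ∈ {X^MX^M, X^MX^m}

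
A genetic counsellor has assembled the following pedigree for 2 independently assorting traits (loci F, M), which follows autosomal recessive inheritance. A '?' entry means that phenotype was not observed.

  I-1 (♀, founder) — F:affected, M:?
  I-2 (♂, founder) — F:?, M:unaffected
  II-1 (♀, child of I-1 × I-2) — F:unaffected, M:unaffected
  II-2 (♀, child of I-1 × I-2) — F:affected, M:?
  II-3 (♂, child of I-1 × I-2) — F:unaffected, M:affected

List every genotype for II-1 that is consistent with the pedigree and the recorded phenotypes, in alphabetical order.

F/I-1 aff ·: ff
F/I-2 ? ·: Ff
F/II-1 un I-1×I-2: Ff
F/II-2 aff I-1×I-2: ff
F/II-3 un I-1×I-2: Ff
⇒ F over [I-1,I-2,II-1,II-2,II-3]: 1 consistent
M/I-1 ? ·: Mm|mm
M/I-2 un ·: Mm
M/II-1 un I-1×I-2: MM|Mm
M/II-2 ? I-1×I-2: MM|Mm|mm
M/II-3 aff I-1×I-2: mm
⇒ M over [I-1,I-2,II-1,II-2,II-3]: 8 consistent

II-1 ∈ {Ff MM, Ff Mm}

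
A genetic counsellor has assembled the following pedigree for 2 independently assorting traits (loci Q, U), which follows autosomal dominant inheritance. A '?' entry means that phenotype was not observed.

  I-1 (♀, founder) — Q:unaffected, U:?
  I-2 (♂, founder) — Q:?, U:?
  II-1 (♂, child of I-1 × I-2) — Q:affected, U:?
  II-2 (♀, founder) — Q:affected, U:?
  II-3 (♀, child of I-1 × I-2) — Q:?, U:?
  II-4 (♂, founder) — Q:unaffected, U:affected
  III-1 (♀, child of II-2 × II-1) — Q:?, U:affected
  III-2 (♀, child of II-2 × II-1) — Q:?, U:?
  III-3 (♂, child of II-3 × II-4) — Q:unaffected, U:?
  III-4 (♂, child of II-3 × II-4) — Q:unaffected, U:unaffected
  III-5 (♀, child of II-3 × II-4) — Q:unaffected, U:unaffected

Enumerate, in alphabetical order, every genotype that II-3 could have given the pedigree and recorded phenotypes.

II-3 ∈ {Qq Uu, Qq uu, qq Uu, qq uu}

Q/I-1 un ·: qq
Q/I-2 ? ·: Qq|QQ
Q/II-1 aff I-1×I-2: Qq
Q/II-2 aff ·: Qq|QQ
Q/II-3 ? I-1×I-2: qq|Qq
Q/II-4 un ·: qq
Q/III-1 ? II-2×II-1: qq|Qq|QQ
Q/III-2 ? II-2×II-1: qq|Qq|QQ
Q/III-3 un II-3×II-4: qq
Q/III-4 un II-3×II-4: qq
Q/III-5 un II-3×II-4: qq
⇒ Q over [I-1,I-2,II-1,II-2,II-3,II-4,III-1,III-2,III-3,III-4,III-5]: 39 consistent
U/I-1 ? ·: uu|Uu|UU
U/I-2 ? ·: uu|Uu|UU
U/II-1 ? I-1×I-2: uu|Uu|UU
U/II-2 ? ·: uu|Uu|UU
U/II-3 ? I-1×I-2: uu|Uu
U/II-4 aff ·: Uu
U/III-1 aff II-2×II-1: Uu|UU
U/III-2 ? II-2×II-1: uu|Uu|UU
U/III-3 ? II-3×II-4: uu|Uu|UU
U/III-4 un II-3×II-4: uu
U/III-5 un II-3×II-4: uu
⇒ U over [I-1,I-2,II-1,II-2,II-3,II-4,III-1,III-2,III-3,III-4,III-5]: 441 consistent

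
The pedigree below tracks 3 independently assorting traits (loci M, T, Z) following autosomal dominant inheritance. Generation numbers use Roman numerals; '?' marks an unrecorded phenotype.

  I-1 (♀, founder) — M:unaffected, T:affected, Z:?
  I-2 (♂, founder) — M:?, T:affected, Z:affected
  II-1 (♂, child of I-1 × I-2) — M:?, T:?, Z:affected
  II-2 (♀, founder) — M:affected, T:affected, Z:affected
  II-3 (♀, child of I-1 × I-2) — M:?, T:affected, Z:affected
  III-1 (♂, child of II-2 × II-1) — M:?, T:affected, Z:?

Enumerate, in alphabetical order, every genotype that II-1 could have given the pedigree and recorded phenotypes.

M/I-1 un ·: mm
M/I-2 ? ·: mm|Mm|MM
M/II-1 ? I-1×I-2: mm|Mm
M/II-2 aff ·: Mm|MM
M/II-3 ? I-1×I-2: mm|Mm
M/III-1 ? II-2×II-1: mm|Mm|MM
⇒ M over [I-1,I-2,II-1,II-2,II-3,III-1]: 24 consistent
T/I-1 aff ·: Tt|TT
T/I-2 aff ·: Tt|TT
T/II-1 ? I-1×I-2: tt|Tt|TT
T/II-2 aff ·: Tt|TT
T/II-3 aff I-1×I-2: Tt|TT
T/III-1 aff II-2×II-1: Tt|TT
⇒ T over [I-1,I-2,II-1,II-2,II-3,III-1]: 49 consistent
Z/I-1 ? ·: zz|Zz|ZZ
Z/I-2 aff ·: Zz|ZZ
Z/II-1 aff I-1×I-2: Zz|ZZ
Z/II-2 aff ·: Zz|ZZ
Z/II-3 aff I-1×I-2: Zz|ZZ
Z/III-1 ? II-2×II-1: zz|Zz|ZZ
⇒ Z over [I-1,I-2,II-1,II-2,II-3,III-1]: 61 consistent

II-1 ∈ {Mm TT ZZ, Mm TT Zz, Mm Tt ZZ, Mm Tt Zz, Mm tt ZZ, Mm tt Zz, mm TT ZZ, mm TT Zz, mm Tt ZZ, mm Tt Zz, mm tt ZZ, mm tt Zz}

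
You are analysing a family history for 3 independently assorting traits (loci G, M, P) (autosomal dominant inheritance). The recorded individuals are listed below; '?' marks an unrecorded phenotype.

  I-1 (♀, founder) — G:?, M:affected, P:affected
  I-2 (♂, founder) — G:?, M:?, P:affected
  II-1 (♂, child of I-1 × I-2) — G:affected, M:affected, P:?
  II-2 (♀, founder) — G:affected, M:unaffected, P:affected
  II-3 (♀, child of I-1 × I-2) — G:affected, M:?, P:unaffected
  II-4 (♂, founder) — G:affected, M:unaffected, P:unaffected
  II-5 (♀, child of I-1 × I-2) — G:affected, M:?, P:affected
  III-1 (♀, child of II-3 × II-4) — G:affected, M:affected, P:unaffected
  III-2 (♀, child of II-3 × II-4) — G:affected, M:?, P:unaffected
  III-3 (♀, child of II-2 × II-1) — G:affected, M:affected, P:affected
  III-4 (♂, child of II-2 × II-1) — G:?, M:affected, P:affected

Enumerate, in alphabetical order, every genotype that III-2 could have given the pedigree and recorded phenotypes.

III-2 ∈ {GG Mm pp, GG mm pp, Gg Mm pp, Gg mm pp}

G/I-1 ? ·: gg|Gg|GG
G/I-2 ? ·: gg|Gg|GG
G/II-1 aff I-1×I-2: Gg|GG
G/II-2 aff ·: Gg|GG
G/II-3 aff I-1×I-2: Gg|GG
G/II-4 aff ·: Gg|GG
G/II-5 aff I-1×I-2: Gg|GG
G/III-1 aff II-3×II-4: Gg|GG
G/III-2 aff II-3×II-4: Gg|GG
G/III-3 aff II-2×II-1: Gg|GG
G/III-4 ? II-2×II-1: gg|Gg|GG
⇒ G over [I-1,I-2,II-1,II-2,II-3,II-4,II-5,III-1,III-2,III-3,III-4]: 1515 consistent
M/I-1 aff ·: Mm|MM
M/I-2 ? ·: mm|Mm|MM
M/II-1 aff I-1×I-2: Mm|MM
M/II-2 un ·: mm
M/II-3 ? I-1×I-2: Mm|MM
M/II-4 un ·: mm
M/II-5 ? I-1×I-2: mm|Mm|MM
M/III-1 aff II-3×II-4: Mm
M/III-2 ? II-3×II-4: mm|Mm
M/III-3 aff II-2×II-1: Mm
M/III-4 aff II-2×II-1: Mm
⇒ M over [I-1,I-2,II-1,II-2,II-3,II-4,II-5,III-1,III-2,III-3,III-4]: 49 consistent
P/I-1 aff ·: Pp
P/I-2 aff ·: Pp
P/II-1 ? I-1×I-2: pp|Pp|PP
P/II-2 aff ·: Pp|PP
P/II-3 un I-1×I-2: pp
P/II-4 un ·: pp
P/II-5 aff I-1×I-2: Pp|PP
P/III-1 un II-3×II-4: pp
P/III-2 un II-3×II-4: pp
P/III-3 aff II-2×II-1: Pp|PP
P/III-4 aff II-2×II-1: Pp|PP
⇒ P over [I-1,I-2,II-1,II-2,II-3,II-4,II-5,III-1,III-2,III-3,III-4]: 30 consistent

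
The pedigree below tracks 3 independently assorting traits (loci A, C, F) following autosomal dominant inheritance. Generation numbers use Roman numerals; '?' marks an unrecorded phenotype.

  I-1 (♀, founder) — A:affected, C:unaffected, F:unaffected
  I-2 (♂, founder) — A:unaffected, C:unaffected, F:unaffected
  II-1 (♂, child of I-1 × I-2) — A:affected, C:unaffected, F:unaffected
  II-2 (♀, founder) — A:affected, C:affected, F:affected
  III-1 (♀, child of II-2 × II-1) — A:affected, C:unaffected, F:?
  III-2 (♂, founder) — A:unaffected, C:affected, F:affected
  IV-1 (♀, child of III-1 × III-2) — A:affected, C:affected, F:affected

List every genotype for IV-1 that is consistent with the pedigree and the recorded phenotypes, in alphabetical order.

IV-1 ∈ {Aa Cc FF, Aa Cc Ff}

A/I-1 aff ·: Aa|AA
A/I-2 un ·: aa
A/II-1 aff I-1×I-2: Aa
A/II-2 aff ·: Aa|AA
A/III-1 aff II-2×II-1: Aa|AA
A/III-2 un ·: aa
A/IV-1 aff III-1×III-2: Aa
⇒ A over [I-1,I-2,II-1,II-2,III-1,III-2,IV-1]: 8 consistent
C/I-1 un ·: cc
C/I-2 un ·: cc
C/II-1 un I-1×I-2: cc
C/II-2 aff ·: Cc
C/III-1 un II-2×II-1: cc
C/III-2 aff ·: Cc|CC
C/IV-1 aff III-1×III-2: Cc
⇒ C over [I-1,I-2,II-1,II-2,III-1,III-2,IV-1]: 2 consistent
F/I-1 un ·: ff
F/I-2 un ·: ff
F/II-1 un I-1×I-2: ff
F/II-2 aff ·: Ff|FF
F/III-1 ? II-2×II-1: ff|Ff
F/III-2 aff ·: Ff|FF
F/IV-1 aff III-1×III-2: Ff|FF
⇒ F over [I-1,I-2,II-1,II-2,III-1,III-2,IV-1]: 10 consistent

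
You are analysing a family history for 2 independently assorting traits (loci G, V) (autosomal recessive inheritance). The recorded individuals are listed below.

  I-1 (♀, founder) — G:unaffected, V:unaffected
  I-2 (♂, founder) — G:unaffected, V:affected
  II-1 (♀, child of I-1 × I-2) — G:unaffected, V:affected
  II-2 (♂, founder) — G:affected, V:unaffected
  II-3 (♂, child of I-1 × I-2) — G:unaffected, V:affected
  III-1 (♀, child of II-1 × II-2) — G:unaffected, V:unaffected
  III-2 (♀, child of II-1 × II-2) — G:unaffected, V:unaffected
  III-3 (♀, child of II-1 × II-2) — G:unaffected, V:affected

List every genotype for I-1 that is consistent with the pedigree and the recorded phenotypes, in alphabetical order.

G/I-1 un ·: GG|Gg
G/I-2 un ·: GG|Gg
G/II-1 un I-1×I-2: GG|Gg
G/II-2 aff ·: gg
G/II-3 un I-1×I-2: GG|Gg
G/III-1 un II-1×II-2: Gg
G/III-2 un II-1×II-2: Gg
G/III-3 un II-1×II-2: Gg
⇒ G over [I-1,I-2,II-1,II-2,II-3,III-1,III-2,III-3]: 13 consistent
V/I-1 un ·: Vv
V/I-2 aff ·: vv
V/II-1 aff I-1×I-2: vv
V/II-2 un ·: Vv
V/II-3 aff I-1×I-2: vv
V/III-1 un II-1×II-2: Vv
V/III-2 un II-1×II-2: Vv
V/III-3 aff II-1×II-2: vv
⇒ V over [I-1,I-2,II-1,II-2,II-3,III-1,III-2,III-3]: 1 consistent

I-1 ∈ {GG Vv, Gg Vv}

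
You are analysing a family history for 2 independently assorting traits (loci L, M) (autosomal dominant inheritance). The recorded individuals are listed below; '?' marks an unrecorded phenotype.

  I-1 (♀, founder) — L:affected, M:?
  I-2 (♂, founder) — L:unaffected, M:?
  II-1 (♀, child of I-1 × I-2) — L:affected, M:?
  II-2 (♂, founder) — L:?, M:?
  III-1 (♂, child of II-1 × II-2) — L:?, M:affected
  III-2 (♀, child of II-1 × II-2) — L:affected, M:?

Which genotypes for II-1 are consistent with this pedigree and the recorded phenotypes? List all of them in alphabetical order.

L/I-1 aff ·: Ll|LL
L/I-2 un ·: ll
L/II-1 aff I-1×I-2: Ll
L/II-2 ? ·: ll|Ll|LL
L/III-1 ? II-1×II-2: ll|Ll|LL
L/III-2 aff II-1×II-2: Ll|LL
⇒ L over [I-1,I-2,II-1,II-2,III-1,III-2]: 24 consistent
M/I-1 ? ·: mm|Mm|MM
M/I-2 ? ·: mm|Mm|MM
M/II-1 ? I-1×I-2: mm|Mm|MM
M/II-2 ? ·: mm|Mm|MM
M/III-1 aff II-1×II-2: Mm|MM
M/III-2 ? II-1×II-2: mm|Mm|MM
⇒ M over [I-1,I-2,II-1,II-2,III-1,III-2]: 120 consistent

II-1 ∈ {Ll MM, Ll Mm, Ll mm}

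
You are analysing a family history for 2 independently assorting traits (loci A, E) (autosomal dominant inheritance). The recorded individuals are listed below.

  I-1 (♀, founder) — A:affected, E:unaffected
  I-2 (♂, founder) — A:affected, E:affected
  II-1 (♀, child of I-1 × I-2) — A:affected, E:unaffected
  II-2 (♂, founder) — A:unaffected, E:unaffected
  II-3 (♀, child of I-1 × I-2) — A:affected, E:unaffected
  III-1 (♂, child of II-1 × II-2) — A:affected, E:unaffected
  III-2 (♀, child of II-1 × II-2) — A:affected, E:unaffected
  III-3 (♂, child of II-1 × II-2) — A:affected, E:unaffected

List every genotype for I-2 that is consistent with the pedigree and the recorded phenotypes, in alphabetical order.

A/I-1 aff ·: Aa|AA
A/I-2 aff ·: Aa|AA
A/II-1 aff I-1×I-2: Aa|AA
A/II-2 un ·: aa
A/II-3 aff I-1×I-2: Aa|AA
A/III-1 aff II-1×II-2: Aa
A/III-2 aff II-1×II-2: Aa
A/III-3 aff II-1×II-2: Aa
⇒ A over [I-1,I-2,II-1,II-2,II-3,III-1,III-2,III-3]: 13 consistent
E/I-1 un ·: ee
E/I-2 aff ·: Ee
E/II-1 un I-1×I-2: ee
E/II-2 un ·: ee
E/II-3 un I-1×I-2: ee
E/III-1 un II-1×II-2: ee
E/III-2 un II-1×II-2: ee
E/III-3 un II-1×II-2: ee
⇒ E over [I-1,I-2,II-1,II-2,II-3,III-1,III-2,III-3]: 1 consistent

I-2 ∈ {AA Ee, Aa Ee}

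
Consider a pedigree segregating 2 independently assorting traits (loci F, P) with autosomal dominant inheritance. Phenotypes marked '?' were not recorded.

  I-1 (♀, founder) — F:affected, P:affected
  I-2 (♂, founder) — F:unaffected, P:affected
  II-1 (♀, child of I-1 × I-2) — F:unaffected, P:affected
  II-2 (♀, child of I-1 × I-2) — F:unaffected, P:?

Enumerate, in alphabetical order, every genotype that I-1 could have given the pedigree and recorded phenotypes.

I-1 ∈ {Ff PP, Ff Pp}

F/I-1 aff ·: Ff
F/I-2 un ·: ff
F/II-1 un I-1×I-2: ff
F/II-2 un I-1×I-2: ff
⇒ F over [I-1,I-2,II-1,II-2]: 1 consistent
P/I-1 aff ·: Pp|PP
P/I-2 aff ·: Pp|PP
P/II-1 aff I-1×I-2: Pp|PP
P/II-2 ? I-1×I-2: pp|Pp|PP
⇒ P over [I-1,I-2,II-1,II-2]: 15 consistent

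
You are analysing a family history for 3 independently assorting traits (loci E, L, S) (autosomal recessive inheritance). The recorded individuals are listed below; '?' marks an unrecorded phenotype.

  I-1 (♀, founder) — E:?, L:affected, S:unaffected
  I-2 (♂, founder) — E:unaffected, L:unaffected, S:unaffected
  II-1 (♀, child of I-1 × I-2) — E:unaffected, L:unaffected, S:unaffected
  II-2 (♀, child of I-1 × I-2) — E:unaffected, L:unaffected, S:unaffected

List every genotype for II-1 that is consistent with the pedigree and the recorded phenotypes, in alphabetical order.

E/I-1 ? ·: EE|Ee|ee
E/I-2 un ·: EE|Ee
E/II-1 un I-1×I-2: EE|Ee
E/II-2 un I-1×I-2: EE|Ee
⇒ E over [I-1,I-2,II-1,II-2]: 15 consistent
L/I-1 aff ·: ll
L/I-2 un ·: LL|Ll
L/II-1 un I-1×I-2: Ll
L/II-2 un I-1×I-2: Ll
⇒ L over [I-1,I-2,II-1,II-2]: 2 consistent
S/I-1 un ·: SS|Ss
S/I-2 un ·: SS|Ss
S/II-1 un I-1×I-2: SS|Ss
S/II-2 un I-1×I-2: SS|Ss
⇒ S over [I-1,I-2,II-1,II-2]: 13 consistent

II-1 ∈ {EE Ll SS, EE Ll Ss, Ee Ll SS, Ee Ll Ss}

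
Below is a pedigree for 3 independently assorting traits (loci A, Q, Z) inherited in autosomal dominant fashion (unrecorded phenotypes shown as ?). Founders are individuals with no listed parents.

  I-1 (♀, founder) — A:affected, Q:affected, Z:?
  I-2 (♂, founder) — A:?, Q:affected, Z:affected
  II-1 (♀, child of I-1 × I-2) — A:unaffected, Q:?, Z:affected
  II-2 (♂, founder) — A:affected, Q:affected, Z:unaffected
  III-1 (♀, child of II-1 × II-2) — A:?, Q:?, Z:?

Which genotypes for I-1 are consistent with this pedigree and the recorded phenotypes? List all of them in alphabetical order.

I-1 ∈ {Aa QQ ZZ, Aa QQ Zz, Aa QQ zz, Aa Qq ZZ, Aa Qq Zz, Aa Qq zz}

A/I-1 aff ·: Aa
A/I-2 ? ·: aa|Aa
A/II-1 un I-1×I-2: aa
A/II-2 aff ·: Aa|AA
A/III-1 ? II-1×II-2: aa|Aa
⇒ A over [I-1,I-2,II-1,II-2,III-1]: 6 consistent
Q/I-1 aff ·: Qq|QQ
Q/I-2 aff ·: Qq|QQ
Q/II-1 ? I-1×I-2: qq|Qq|QQ
Q/II-2 aff ·: Qq|QQ
Q/III-1 ? II-1×II-2: qq|Qq|QQ
⇒ Q over [I-1,I-2,II-1,II-2,III-1]: 30 consistent
Z/I-1 ? ·: zz|Zz|ZZ
Z/I-2 aff ·: Zz|ZZ
Z/II-1 aff I-1×I-2: Zz|ZZ
Z/II-2 un ·: zz
Z/III-1 ? II-1×II-2: zz|Zz
⇒ Z over [I-1,I-2,II-1,II-2,III-1]: 14 consistent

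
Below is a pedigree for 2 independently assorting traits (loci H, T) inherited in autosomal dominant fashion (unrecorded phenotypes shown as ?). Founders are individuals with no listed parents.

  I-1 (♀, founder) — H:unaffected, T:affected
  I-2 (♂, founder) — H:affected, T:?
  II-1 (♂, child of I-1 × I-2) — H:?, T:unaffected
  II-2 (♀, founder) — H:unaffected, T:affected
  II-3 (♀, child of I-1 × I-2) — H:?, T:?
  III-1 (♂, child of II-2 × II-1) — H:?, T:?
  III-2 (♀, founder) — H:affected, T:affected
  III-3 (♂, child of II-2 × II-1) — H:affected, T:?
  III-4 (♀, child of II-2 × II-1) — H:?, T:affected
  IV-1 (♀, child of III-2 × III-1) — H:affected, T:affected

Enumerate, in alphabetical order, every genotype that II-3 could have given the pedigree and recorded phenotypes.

II-3 ∈ {Hh TT, Hh Tt, Hh tt, hh TT, hh Tt, hh tt}

H/I-1 un ·: hh
H/I-2 aff ·: Hh|HH
H/II-1 ? I-1×I-2: Hh
H/II-2 un ·: hh
H/II-3 ? I-1×I-2: hh|Hh
H/III-1 ? II-2×II-1: hh|Hh
H/III-2 aff ·: Hh|HH
H/III-3 aff II-2×II-1: Hh
H/III-4 ? II-2×II-1: hh|Hh
H/IV-1 aff III-2×III-1: Hh|HH
⇒ H over [I-1,I-2,II-1,II-2,II-3,III-1,III-2,III-3,III-4,IV-1]: 36 consistent
T/I-1 aff ·: Tt
T/I-2 ? ·: tt|Tt
T/II-1 un I-1×I-2: tt
T/II-2 aff ·: Tt|TT
T/II-3 ? I-1×I-2: tt|Tt|TT
T/III-1 ? II-2×II-1: tt|Tt
T/III-2 aff ·: Tt|TT
T/III-3 ? II-2×II-1: tt|Tt
T/III-4 aff II-2×II-1: Tt
T/IV-1 aff III-2×III-1: Tt|TT
⇒ T over [I-1,I-2,II-1,II-2,II-3,III-1,III-2,III-3,III-4,IV-1]: 80 consistent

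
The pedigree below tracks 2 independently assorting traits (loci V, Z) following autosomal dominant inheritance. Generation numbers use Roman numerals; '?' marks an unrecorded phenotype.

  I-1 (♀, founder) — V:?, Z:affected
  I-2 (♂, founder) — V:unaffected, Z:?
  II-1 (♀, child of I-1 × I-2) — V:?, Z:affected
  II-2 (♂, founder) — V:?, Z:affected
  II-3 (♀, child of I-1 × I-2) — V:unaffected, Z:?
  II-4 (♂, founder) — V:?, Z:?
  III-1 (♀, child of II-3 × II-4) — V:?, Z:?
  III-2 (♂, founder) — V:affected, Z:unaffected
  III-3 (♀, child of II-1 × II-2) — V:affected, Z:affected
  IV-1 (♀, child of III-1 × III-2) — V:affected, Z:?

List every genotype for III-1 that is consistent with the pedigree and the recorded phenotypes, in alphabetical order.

V/I-1 ? ·: vv|Vv
V/I-2 un ·: vv
V/II-1 ? I-1×I-2: vv|Vv
V/II-2 ? ·: vv|Vv|VV
V/II-3 un I-1×I-2: vv
V/II-4 ? ·: vv|Vv|VV
V/III-1 ? II-3×II-4: vv|Vv
V/III-2 aff ·: Vv|VV
V/III-3 aff II-1×II-2: Vv|VV
V/IV-1 aff III-1×III-2: Vv|VV
⇒ V over [I-1,I-2,II-1,II-2,II-3,II-4,III-1,III-2,III-3,IV-1]: 108 consistent
Z/I-1 aff ·: Zz|ZZ
Z/I-2 ? ·: zz|Zz|ZZ
Z/II-1 aff I-1×I-2: Zz|ZZ
Z/II-2 aff ·: Zz|ZZ
Z/II-3 ? I-1×I-2: zz|Zz|ZZ
Z/II-4 ? ·: zz|Zz|ZZ
Z/III-1 ? II-3×II-4: zz|Zz|ZZ
Z/III-2 un ·: zz
Z/III-3 aff II-1×II-2: Zz|ZZ
Z/IV-1 ? III-1×III-2: zz|Zz
⇒ Z over [I-1,I-2,II-1,II-2,II-3,II-4,III-1,III-2,III-3,IV-1]: 500 consistent

III-1 ∈ {Vv ZZ, Vv Zz, Vv zz, vv ZZ, vv Zz, vv zz}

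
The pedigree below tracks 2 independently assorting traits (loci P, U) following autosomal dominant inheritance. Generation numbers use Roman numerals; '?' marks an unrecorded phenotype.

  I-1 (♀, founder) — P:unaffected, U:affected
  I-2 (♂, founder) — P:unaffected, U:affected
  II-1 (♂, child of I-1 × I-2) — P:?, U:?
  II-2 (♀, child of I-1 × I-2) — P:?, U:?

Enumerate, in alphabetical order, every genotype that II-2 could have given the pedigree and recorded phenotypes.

P/I-1 un ·: pp
P/I-2 un ·: pp
P/II-1 ? I-1×I-2: pp
P/II-2 ? I-1×I-2: pp
⇒ P over [I-1,I-2,II-1,II-2]: 1 consistent
U/I-1 aff ·: Uu|UU
U/I-2 aff ·: Uu|UU
U/II-1 ? I-1×I-2: uu|Uu|UU
U/II-2 ? I-1×I-2: uu|Uu|UU
⇒ U over [I-1,I-2,II-1,II-2]: 18 consistent

II-2 ∈ {pp UU, pp Uu, pp uu}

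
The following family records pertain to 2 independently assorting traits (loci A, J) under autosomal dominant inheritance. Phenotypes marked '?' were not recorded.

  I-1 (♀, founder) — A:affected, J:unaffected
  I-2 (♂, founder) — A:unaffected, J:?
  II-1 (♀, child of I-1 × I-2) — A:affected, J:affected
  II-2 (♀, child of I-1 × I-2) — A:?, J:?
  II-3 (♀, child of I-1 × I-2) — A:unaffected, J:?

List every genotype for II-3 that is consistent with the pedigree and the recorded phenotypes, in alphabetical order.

A/I-1 aff ·: Aa
A/I-2 un ·: aa
A/II-1 aff I-1×I-2: Aa
A/II-2 ? I-1×I-2: aa|Aa
A/II-3 un I-1×I-2: aa
⇒ A over [I-1,I-2,II-1,II-2,II-3]: 2 consistent
J/I-1 un ·: jj
J/I-2 ? ·: Jj|JJ
J/II-1 aff I-1×I-2: Jj
J/II-2 ? I-1×I-2: jj|Jj
J/II-3 ? I-1×I-2: jj|Jj
⇒ J over [I-1,I-2,II-1,II-2,II-3]: 5 consistent

II-3 ∈ {aa Jj, aa jj}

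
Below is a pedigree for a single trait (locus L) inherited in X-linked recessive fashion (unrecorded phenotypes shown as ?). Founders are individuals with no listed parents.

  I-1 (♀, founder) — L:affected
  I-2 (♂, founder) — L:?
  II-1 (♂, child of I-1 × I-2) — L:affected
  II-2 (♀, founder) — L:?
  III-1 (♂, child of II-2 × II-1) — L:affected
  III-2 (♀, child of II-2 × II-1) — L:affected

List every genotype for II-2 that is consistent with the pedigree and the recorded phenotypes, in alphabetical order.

L/I-1 aff ·: X^lX^l
L/I-2 ? ·: X^LY|X^lY
L/II-1 aff I-1×I-2: X^lY
L/II-2 ? ·: X^LX^l|X^lX^l
L/III-1 aff II-2×II-1: X^lY
L/III-2 aff II-2×II-1: X^lX^l
⇒ L over [I-1,I-2,II-1,II-2,III-1,III-2]: 4 consistent

II-2 ∈ {X^LX^l, X^lX^l}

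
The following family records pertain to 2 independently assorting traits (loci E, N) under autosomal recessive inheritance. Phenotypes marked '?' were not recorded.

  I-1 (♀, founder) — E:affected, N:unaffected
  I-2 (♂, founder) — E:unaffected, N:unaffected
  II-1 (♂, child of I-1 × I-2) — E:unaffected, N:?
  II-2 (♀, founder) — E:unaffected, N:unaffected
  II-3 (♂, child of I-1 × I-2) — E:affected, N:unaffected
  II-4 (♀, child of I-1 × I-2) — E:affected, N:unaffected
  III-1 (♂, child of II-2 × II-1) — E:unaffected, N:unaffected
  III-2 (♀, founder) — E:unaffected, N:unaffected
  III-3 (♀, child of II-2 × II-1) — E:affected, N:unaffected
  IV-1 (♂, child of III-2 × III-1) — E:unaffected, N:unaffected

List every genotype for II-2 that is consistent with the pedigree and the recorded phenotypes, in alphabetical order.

II-2 ∈ {Ee NN, Ee Nn}

E/I-1 aff ·: ee
E/I-2 un ·: Ee
E/II-1 un I-1×I-2: Ee
E/II-2 un ·: Ee
E/II-3 aff I-1×I-2: ee
E/II-4 aff I-1×I-2: ee
E/III-1 un II-2×II-1: EE|Ee
E/III-2 un ·: EE|Ee
E/III-3 aff II-2×II-1: ee
E/IV-1 un III-2×III-1: EE|Ee
⇒ E over [I-1,I-2,II-1,II-2,II-3,II-4,III-1,III-2,III-3,IV-1]: 7 consistent
N/I-1 un ·: NN|Nn
N/I-2 un ·: NN|Nn
N/II-1 ? I-1×I-2: NN|Nn|nn
N/II-2 un ·: NN|Nn
N/II-3 un I-1×I-2: NN|Nn
N/II-4 un I-1×I-2: NN|Nn
N/III-1 un II-2×II-1: NN|Nn
N/III-2 un ·: NN|Nn
N/III-3 un II-2×II-1: NN|Nn
N/IV-1 un III-2×III-1: NN|Nn
⇒ N over [I-1,I-2,II-1,II-2,II-3,II-4,III-1,III-2,III-3,IV-1]: 589 consistent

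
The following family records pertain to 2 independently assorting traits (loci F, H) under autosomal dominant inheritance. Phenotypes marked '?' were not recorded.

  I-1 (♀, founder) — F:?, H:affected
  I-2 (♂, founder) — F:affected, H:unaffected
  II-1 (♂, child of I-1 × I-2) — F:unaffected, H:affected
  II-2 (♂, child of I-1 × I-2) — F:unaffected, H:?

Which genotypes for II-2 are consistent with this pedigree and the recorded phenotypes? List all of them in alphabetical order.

II-2 ∈ {ff Hh, ff hh}

F/I-1 ? ·: ff|Ff
F/I-2 aff ·: Ff
F/II-1 un I-1×I-2: ff
F/II-2 un I-1×I-2: ff
⇒ F over [I-1,I-2,II-1,II-2]: 2 consistent
H/I-1 aff ·: Hh|HH
H/I-2 un ·: hh
H/II-1 aff I-1×I-2: Hh
H/II-2 ? I-1×I-2: hh|Hh
⇒ H over [I-1,I-2,II-1,II-2]: 3 consistent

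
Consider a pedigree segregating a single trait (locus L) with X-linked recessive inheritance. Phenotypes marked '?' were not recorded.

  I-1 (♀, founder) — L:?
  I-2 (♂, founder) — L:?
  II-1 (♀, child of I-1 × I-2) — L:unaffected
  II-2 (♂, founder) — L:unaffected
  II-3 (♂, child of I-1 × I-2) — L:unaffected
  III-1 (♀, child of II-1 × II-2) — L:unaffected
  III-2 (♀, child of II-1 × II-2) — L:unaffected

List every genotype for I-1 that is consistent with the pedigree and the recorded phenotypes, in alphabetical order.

I-1 ∈ {X^LX^L, X^LX^l}

L/I-1 ? ·: X^LX^L|X^LX^l
L/I-2 ? ·: X^LY|X^lY
L/II-1 un I-1×I-2: X^LX^L|X^LX^l
L/II-2 un ·: X^LY
L/II-3 un I-1×I-2: X^LY
L/III-1 un II-1×II-2: X^LX^L|X^LX^l
L/III-2 un II-1×II-2: X^LX^L|X^LX^l
⇒ L over [I-1,I-2,II-1,II-2,II-3,III-1,III-2]: 14 consistent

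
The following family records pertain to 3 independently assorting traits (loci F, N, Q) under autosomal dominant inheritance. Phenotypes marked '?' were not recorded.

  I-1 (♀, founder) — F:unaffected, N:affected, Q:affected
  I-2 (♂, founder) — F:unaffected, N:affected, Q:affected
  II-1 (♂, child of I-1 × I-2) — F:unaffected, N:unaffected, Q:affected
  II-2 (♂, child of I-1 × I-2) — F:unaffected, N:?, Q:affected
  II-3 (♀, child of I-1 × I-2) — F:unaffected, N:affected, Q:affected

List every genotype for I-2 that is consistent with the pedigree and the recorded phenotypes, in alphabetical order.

I-2 ∈ {ff Nn QQ, ff Nn Qq}

F/I-1 un ·: ff
F/I-2 un ·: ff
F/II-1 un I-1×I-2: ff
F/II-2 un I-1×I-2: ff
F/II-3 un I-1×I-2: ff
⇒ F over [I-1,I-2,II-1,II-2,II-3]: 1 consistent
N/I-1 aff ·: Nn
N/I-2 aff ·: Nn
N/II-1 un I-1×I-2: nn
N/II-2 ? I-1×I-2: nn|Nn|NN
N/II-3 aff I-1×I-2: Nn|NN
⇒ N over [I-1,I-2,II-1,II-2,II-3]: 6 consistent
Q/I-1 aff ·: Qq|QQ
Q/I-2 aff ·: Qq|QQ
Q/II-1 aff I-1×I-2: Qq|QQ
Q/II-2 aff I-1×I-2: Qq|QQ
Q/II-3 aff I-1×I-2: Qq|QQ
⇒ Q over [I-1,I-2,II-1,II-2,II-3]: 25 consistent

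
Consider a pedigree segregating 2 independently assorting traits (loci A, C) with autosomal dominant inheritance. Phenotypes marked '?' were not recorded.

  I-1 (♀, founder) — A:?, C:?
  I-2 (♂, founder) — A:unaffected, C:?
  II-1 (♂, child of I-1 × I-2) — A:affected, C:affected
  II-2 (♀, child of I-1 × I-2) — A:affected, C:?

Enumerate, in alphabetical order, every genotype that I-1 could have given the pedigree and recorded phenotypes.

A/I-1 ? ·: Aa|AA
A/I-2 un ·: aa
A/II-1 aff I-1×I-2: Aa
A/II-2 aff I-1×I-2: Aa
⇒ A over [I-1,I-2,II-1,II-2]: 2 consistent
C/I-1 ? ·: cc|Cc|CC
C/I-2 ? ·: cc|Cc|CC
C/II-1 aff I-1×I-2: Cc|CC
C/II-2 ? I-1×I-2: cc|Cc|CC
⇒ C over [I-1,I-2,II-1,II-2]: 21 consistent

I-1 ∈ {AA CC, AA Cc, AA cc, Aa CC, Aa Cc, Aa cc}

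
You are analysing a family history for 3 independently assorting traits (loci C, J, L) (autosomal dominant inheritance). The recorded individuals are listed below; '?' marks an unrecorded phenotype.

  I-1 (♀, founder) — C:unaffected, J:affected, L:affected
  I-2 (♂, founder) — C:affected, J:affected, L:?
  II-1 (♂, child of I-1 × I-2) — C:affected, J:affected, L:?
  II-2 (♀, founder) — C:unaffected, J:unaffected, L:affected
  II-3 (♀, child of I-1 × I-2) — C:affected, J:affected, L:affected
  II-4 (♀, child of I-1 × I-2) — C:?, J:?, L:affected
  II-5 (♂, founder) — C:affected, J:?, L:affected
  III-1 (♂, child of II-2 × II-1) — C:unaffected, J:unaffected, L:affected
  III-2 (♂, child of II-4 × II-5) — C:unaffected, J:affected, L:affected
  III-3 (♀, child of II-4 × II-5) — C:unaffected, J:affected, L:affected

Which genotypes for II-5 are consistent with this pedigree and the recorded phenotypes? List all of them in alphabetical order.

II-5 ∈ {Cc JJ LL, Cc JJ Ll, Cc Jj LL, Cc Jj Ll, Cc jj LL, Cc jj Ll}

C/I-1 un ·: cc
C/I-2 aff ·: Cc|CC
C/II-1 aff I-1×I-2: Cc
C/II-2 un ·: cc
C/II-3 aff I-1×I-2: Cc
C/II-4 ? I-1×I-2: cc|Cc
C/II-5 aff ·: Cc
C/III-1 un II-2×II-1: cc
C/III-2 un II-4×II-5: cc
C/III-3 un II-4×II-5: cc
⇒ C over [I-1,I-2,II-1,II-2,II-3,II-4,II-5,III-1,III-2,III-3]: 3 consistent
J/I-1 aff ·: Jj|JJ
J/I-2 aff ·: Jj|JJ
J/II-1 aff I-1×I-2: Jj
J/II-2 un ·: jj
J/II-3 aff I-1×I-2: Jj|JJ
J/II-4 ? I-1×I-2: jj|Jj|JJ
J/II-5 ? ·: jj|Jj|JJ
J/III-1 un II-2×II-1: jj
J/III-2 aff II-4×II-5: Jj|JJ
J/III-3 aff II-4×II-5: Jj|JJ
⇒ J over [I-1,I-2,II-1,II-2,II-3,II-4,II-5,III-1,III-2,III-3]: 94 consistent
L/I-1 aff ·: Ll|LL
L/I-2 ? ·: ll|Ll|LL
L/II-1 ? I-1×I-2: ll|Ll|LL
L/II-2 aff ·: Ll|LL
L/II-3 aff I-1×I-2: Ll|LL
L/II-4 aff I-1×I-2: Ll|LL
L/II-5 aff ·: Ll|LL
L/III-1 aff II-2×II-1: Ll|LL
L/III-2 aff II-4×II-5: Ll|LL
L/III-3 aff II-4×II-5: Ll|LL
⇒ L over [I-1,I-2,II-1,II-2,II-3,II-4,II-5,III-1,III-2,III-3]: 693 consistent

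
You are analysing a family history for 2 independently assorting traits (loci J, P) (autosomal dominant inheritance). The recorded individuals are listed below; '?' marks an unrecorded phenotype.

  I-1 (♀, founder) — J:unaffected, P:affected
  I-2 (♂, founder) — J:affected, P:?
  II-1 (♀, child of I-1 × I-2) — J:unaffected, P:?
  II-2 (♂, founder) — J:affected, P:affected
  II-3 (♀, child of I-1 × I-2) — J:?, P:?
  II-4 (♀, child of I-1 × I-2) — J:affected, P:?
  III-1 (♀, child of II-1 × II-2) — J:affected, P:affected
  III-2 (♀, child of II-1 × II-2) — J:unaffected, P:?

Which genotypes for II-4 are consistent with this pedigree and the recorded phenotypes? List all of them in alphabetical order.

II-4 ∈ {Jj PP, Jj Pp, Jj pp}

J/I-1 un ·: jj
J/I-2 aff ·: Jj
J/II-1 un I-1×I-2: jj
J/II-2 aff ·: Jj
J/II-3 ? I-1×I-2: jj|Jj
J/II-4 aff I-1×I-2: Jj
J/III-1 aff II-1×II-2: Jj
J/III-2 un II-1×II-2: jj
⇒ J over [I-1,I-2,II-1,II-2,II-3,II-4,III-1,III-2]: 2 consistent
P/I-1 aff ·: Pp|PP
P/I-2 ? ·: pp|Pp|PP
P/II-1 ? I-1×I-2: pp|Pp|PP
P/II-2 aff ·: Pp|PP
P/II-3 ? I-1×I-2: pp|Pp|PP
P/II-4 ? I-1×I-2: pp|Pp|PP
P/III-1 aff II-1×II-2: Pp|PP
P/III-2 ? II-1×II-2: pp|Pp|PP
⇒ P over [I-1,I-2,II-1,II-2,II-3,II-4,III-1,III-2]: 349 consistent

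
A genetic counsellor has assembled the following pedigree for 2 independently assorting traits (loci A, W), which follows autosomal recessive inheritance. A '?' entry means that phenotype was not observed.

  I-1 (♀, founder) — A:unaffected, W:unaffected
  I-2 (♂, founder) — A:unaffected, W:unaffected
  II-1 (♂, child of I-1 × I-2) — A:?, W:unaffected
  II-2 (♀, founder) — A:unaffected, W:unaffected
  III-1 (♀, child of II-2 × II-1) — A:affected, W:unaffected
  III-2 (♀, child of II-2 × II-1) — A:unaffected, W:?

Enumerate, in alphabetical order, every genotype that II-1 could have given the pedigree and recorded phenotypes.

II-1 ∈ {Aa WW, Aa Ww, aa WW, aa Ww}

A/I-1 un ·: AA|Aa
A/I-2 un ·: AA|Aa
A/II-1 ? I-1×I-2: Aa|aa
A/II-2 un ·: Aa
A/III-1 aff II-2×II-1: aa
A/III-2 un II-2×II-1: AA|Aa
⇒ A over [I-1,I-2,II-1,II-2,III-1,III-2]: 7 consistent
W/I-1 un ·: WW|Ww
W/I-2 un ·: WW|Ww
W/II-1 un I-1×I-2: WW|Ww
W/II-2 un ·: WW|Ww
W/III-1 un II-2×II-1: WW|Ww
W/III-2 ? II-2×II-1: WW|Ww|ww
⇒ W over [I-1,I-2,II-1,II-2,III-1,III-2]: 50 consistent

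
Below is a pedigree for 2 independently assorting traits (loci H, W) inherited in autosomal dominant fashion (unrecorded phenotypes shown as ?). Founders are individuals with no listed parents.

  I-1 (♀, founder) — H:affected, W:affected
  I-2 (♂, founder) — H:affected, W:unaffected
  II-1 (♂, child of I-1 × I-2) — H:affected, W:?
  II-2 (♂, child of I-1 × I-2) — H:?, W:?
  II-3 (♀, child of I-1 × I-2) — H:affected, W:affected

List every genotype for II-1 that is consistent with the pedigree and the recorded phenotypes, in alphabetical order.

II-1 ∈ {HH Ww, HH ww, Hh Ww, Hh ww}

H/I-1 aff ·: Hh|HH
H/I-2 aff ·: Hh|HH
H/II-1 aff I-1×I-2: Hh|HH
H/II-2 ? I-1×I-2: hh|Hh|HH
H/II-3 aff I-1×I-2: Hh|HH
⇒ H over [I-1,I-2,II-1,II-2,II-3]: 29 consistent
W/I-1 aff ·: Ww|WW
W/I-2 un ·: ww
W/II-1 ? I-1×I-2: ww|Ww
W/II-2 ? I-1×I-2: ww|Ww
W/II-3 aff I-1×I-2: Ww
⇒ W over [I-1,I-2,II-1,II-2,II-3]: 5 consistent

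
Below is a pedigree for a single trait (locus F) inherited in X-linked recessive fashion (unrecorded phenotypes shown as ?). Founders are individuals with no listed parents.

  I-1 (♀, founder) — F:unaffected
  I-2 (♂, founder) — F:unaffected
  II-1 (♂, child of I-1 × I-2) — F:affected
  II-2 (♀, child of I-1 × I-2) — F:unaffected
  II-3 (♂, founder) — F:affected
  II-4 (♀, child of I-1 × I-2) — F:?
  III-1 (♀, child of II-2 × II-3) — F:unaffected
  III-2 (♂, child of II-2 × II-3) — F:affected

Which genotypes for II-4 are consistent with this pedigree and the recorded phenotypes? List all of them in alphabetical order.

II-4 ∈ {X^FX^F, X^FX^f}

F/I-1 un ·: X^FX^f
F/I-2 un ·: X^FY
F/II-1 aff I-1×I-2: X^fY
F/II-2 un I-1×I-2: X^FX^f
F/II-3 aff ·: X^fY
F/II-4 ? I-1×I-2: X^FX^F|X^FX^f
F/III-1 un II-2×II-3: X^FX^f
F/III-2 aff II-2×II-3: X^fY
⇒ F over [I-1,I-2,II-1,II-2,II-3,II-4,III-1,III-2]: 2 consistent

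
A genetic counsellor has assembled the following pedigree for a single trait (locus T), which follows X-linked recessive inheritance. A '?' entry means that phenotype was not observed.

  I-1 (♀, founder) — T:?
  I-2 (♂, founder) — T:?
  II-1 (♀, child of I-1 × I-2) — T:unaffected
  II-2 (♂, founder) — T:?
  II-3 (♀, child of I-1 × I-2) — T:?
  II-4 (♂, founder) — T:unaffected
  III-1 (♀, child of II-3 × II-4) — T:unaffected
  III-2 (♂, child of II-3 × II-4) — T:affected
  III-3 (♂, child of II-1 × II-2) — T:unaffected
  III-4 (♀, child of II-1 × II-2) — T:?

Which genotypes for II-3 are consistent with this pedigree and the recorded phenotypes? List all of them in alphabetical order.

T/I-1 ? ·: X^TX^T|X^TX^t|X^tX^t
T/I-2 ? ·: X^TY|X^tY
T/II-1 un I-1×I-2: X^TX^T|X^TX^t
T/II-2 ? ·: X^TY|X^tY
T/II-3 ? I-1×I-2: X^TX^t|X^tX^t
T/II-4 un ·: X^TY
T/III-1 un II-3×II-4: X^TX^T|X^TX^t
T/III-2 aff II-3×II-4: X^tY
T/III-3 un II-1×II-2: X^TY
T/III-4 ? II-1×II-2: X^TX^T|X^TX^t|X^tX^t
⇒ T over [I-1,I-2,II-1,II-2,II-3,II-4,III-1,III-2,III-3,III-4]: 40 consistent

II-3 ∈ {X^TX^t, X^tX^t}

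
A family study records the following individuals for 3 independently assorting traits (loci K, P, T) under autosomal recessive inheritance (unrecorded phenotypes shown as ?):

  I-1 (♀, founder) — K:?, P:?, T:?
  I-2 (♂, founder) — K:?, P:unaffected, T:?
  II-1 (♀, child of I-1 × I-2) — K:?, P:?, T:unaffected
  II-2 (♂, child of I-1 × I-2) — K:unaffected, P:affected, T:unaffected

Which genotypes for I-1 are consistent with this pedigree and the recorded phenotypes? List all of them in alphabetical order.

I-1 ∈ {KK Pp TT, KK Pp Tt, KK Pp tt, KK pp TT, KK pp Tt, KK pp tt, Kk Pp TT, Kk Pp Tt, Kk Pp tt, Kk pp TT, Kk pp Tt, Kk pp tt, kk Pp TT, kk Pp Tt, kk Pp tt, kk pp TT, kk pp Tt, kk pp tt}

K/I-1 ? ·: KK|Kk|kk
K/I-2 ? ·: KK|Kk|kk
K/II-1 ? I-1×I-2: KK|Kk|kk
K/II-2 un I-1×I-2: KK|Kk
⇒ K over [I-1,I-2,II-1,II-2]: 21 consistent
P/I-1 ? ·: Pp|pp
P/I-2 un ·: Pp
P/II-1 ? I-1×I-2: PP|Pp|pp
P/II-2 aff I-1×I-2: pp
⇒ P over [I-1,I-2,II-1,II-2]: 5 consistent
T/I-1 ? ·: TT|Tt|tt
T/I-2 ? ·: TT|Tt|tt
T/II-1 un I-1×I-2: TT|Tt
T/II-2 un I-1×I-2: TT|Tt
⇒ T over [I-1,I-2,II-1,II-2]: 17 consistent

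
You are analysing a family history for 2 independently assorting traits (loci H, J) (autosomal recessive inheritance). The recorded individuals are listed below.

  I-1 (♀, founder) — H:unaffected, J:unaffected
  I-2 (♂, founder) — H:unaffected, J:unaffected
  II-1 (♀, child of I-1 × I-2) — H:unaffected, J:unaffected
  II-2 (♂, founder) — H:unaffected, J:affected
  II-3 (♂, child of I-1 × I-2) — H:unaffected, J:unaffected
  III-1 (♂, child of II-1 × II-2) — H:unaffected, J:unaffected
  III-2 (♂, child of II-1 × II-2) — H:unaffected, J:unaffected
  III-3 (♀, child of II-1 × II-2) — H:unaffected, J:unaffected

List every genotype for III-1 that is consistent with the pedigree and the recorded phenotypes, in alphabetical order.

III-1 ∈ {HH Jj, Hh Jj}

H/I-1 un ·: HH|Hh
H/I-2 un ·: HH|Hh
H/II-1 un I-1×I-2: HH|Hh
H/II-2 un ·: HH|Hh
H/II-3 un I-1×I-2: HH|Hh
H/III-1 un II-1×II-2: HH|Hh
H/III-2 un II-1×II-2: HH|Hh
H/III-3 un II-1×II-2: HH|Hh
⇒ H over [I-1,I-2,II-1,II-2,II-3,III-1,III-2,III-3]: 159 consistent
J/I-1 un ·: JJ|Jj
J/I-2 un ·: JJ|Jj
J/II-1 un I-1×I-2: JJ|Jj
J/II-2 aff ·: jj
J/II-3 un I-1×I-2: JJ|Jj
J/III-1 un II-1×II-2: Jj
J/III-2 un II-1×II-2: Jj
J/III-3 un II-1×II-2: Jj
⇒ J over [I-1,I-2,II-1,II-2,II-3,III-1,III-2,III-3]: 13 consistent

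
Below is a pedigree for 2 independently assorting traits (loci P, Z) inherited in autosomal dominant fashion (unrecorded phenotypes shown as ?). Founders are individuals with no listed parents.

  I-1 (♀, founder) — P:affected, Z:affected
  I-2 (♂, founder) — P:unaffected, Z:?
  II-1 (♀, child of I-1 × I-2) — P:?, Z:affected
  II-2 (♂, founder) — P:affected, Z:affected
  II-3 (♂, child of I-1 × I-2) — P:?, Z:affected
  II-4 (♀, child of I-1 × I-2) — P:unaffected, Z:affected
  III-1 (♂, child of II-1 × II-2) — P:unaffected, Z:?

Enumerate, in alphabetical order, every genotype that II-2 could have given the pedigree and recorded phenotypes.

P/I-1 aff ·: Pp
P/I-2 un ·: pp
P/II-1 ? I-1×I-2: pp|Pp
P/II-2 aff ·: Pp
P/II-3 ? I-1×I-2: pp|Pp
P/II-4 un I-1×I-2: pp
P/III-1 un II-1×II-2: pp
⇒ P over [I-1,I-2,II-1,II-2,II-3,II-4,III-1]: 4 consistent
Z/I-1 aff ·: Zz|ZZ
Z/I-2 ? ·: zz|Zz|ZZ
Z/II-1 aff I-1×I-2: Zz|ZZ
Z/II-2 aff ·: Zz|ZZ
Z/II-3 aff I-1×I-2: Zz|ZZ
Z/II-4 aff I-1×I-2: Zz|ZZ
Z/III-1 ? II-1×II-2: zz|Zz|ZZ
⇒ Z over [I-1,I-2,II-1,II-2,II-3,II-4,III-1]: 109 consistent

II-2 ∈ {Pp ZZ, Pp Zz}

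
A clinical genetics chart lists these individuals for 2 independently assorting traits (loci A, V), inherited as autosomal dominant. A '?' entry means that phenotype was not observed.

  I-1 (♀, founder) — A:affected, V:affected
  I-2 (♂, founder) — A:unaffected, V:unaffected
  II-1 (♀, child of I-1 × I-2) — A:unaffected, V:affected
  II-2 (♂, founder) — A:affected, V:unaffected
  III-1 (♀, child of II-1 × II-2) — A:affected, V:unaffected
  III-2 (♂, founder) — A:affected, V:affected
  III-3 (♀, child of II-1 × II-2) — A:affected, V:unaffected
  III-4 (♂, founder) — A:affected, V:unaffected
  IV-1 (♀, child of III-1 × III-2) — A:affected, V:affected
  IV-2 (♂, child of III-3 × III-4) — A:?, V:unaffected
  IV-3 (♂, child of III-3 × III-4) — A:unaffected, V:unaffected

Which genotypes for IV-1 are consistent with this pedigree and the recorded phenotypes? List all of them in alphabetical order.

IV-1 ∈ {AA Vv, Aa Vv}

A/I-1 aff ·: Aa
A/I-2 un ·: aa
A/II-1 un I-1×I-2: aa
A/II-2 aff ·: Aa|AA
A/III-1 aff II-1×II-2: Aa
A/III-2 aff ·: Aa|AA
A/III-3 aff II-1×II-2: Aa
A/III-4 aff ·: Aa
A/IV-1 aff III-1×III-2: Aa|AA
A/IV-2 ? III-3×III-4: aa|Aa|AA
A/IV-3 un III-3×III-4: aa
⇒ A over [I-1,I-2,II-1,II-2,III-1,III-2,III-3,III-4,IV-1,IV-2,IV-3]: 24 consistent
V/I-1 aff ·: Vv|VV
V/I-2 un ·: vv
V/II-1 aff I-1×I-2: Vv
V/II-2 un ·: vv
V/III-1 un II-1×II-2: vv
V/III-2 aff ·: Vv|VV
V/III-3 un II-1×II-2: vv
V/III-4 un ·: vv
V/IV-1 aff III-1×III-2: Vv
V/IV-2 un III-3×III-4: vv
V/IV-3 un III-3×III-4: vv
⇒ V over [I-1,I-2,II-1,II-2,III-1,III-2,III-3,III-4,IV-1,IV-2,IV-3]: 4 consistent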